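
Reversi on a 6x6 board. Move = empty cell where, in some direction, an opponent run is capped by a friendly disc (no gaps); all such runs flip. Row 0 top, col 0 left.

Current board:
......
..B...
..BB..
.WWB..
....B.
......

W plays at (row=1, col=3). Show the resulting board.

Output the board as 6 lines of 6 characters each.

Answer: ......
..BW..
..WB..
.WWB..
....B.
......

Derivation:
Place W at (1,3); scan 8 dirs for brackets.
Dir NW: first cell '.' (not opp) -> no flip
Dir N: first cell '.' (not opp) -> no flip
Dir NE: first cell '.' (not opp) -> no flip
Dir W: opp run (1,2), next='.' -> no flip
Dir E: first cell '.' (not opp) -> no flip
Dir SW: opp run (2,2) capped by W -> flip
Dir S: opp run (2,3) (3,3), next='.' -> no flip
Dir SE: first cell '.' (not opp) -> no flip
All flips: (2,2)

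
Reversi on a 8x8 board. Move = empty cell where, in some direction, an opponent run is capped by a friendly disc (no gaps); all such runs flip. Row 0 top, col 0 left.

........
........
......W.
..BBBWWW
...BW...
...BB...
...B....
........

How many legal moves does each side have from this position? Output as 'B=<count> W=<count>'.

-- B to move --
(1,5): no bracket -> illegal
(1,6): no bracket -> illegal
(1,7): flips 3 -> legal
(2,4): no bracket -> illegal
(2,5): no bracket -> illegal
(2,7): no bracket -> illegal
(4,5): flips 1 -> legal
(4,6): no bracket -> illegal
(4,7): no bracket -> illegal
(5,5): flips 1 -> legal
B mobility = 3
-- W to move --
(2,1): no bracket -> illegal
(2,2): flips 1 -> legal
(2,3): no bracket -> illegal
(2,4): flips 1 -> legal
(2,5): no bracket -> illegal
(3,1): flips 3 -> legal
(4,1): no bracket -> illegal
(4,2): flips 1 -> legal
(4,5): no bracket -> illegal
(5,2): no bracket -> illegal
(5,5): no bracket -> illegal
(6,2): flips 1 -> legal
(6,4): flips 1 -> legal
(6,5): no bracket -> illegal
(7,2): no bracket -> illegal
(7,3): no bracket -> illegal
(7,4): no bracket -> illegal
W mobility = 6

Answer: B=3 W=6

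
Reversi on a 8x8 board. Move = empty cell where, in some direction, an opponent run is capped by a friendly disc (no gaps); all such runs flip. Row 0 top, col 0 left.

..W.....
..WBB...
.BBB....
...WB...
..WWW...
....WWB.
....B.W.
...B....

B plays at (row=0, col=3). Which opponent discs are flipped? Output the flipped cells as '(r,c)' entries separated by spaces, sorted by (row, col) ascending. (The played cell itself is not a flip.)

Dir NW: edge -> no flip
Dir N: edge -> no flip
Dir NE: edge -> no flip
Dir W: opp run (0,2), next='.' -> no flip
Dir E: first cell '.' (not opp) -> no flip
Dir SW: opp run (1,2) capped by B -> flip
Dir S: first cell 'B' (not opp) -> no flip
Dir SE: first cell 'B' (not opp) -> no flip

Answer: (1,2)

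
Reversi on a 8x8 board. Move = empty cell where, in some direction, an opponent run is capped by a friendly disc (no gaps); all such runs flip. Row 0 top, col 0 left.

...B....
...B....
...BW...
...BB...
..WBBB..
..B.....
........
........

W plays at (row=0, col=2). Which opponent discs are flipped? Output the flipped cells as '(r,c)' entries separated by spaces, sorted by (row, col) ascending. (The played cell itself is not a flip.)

Answer: (1,3)

Derivation:
Dir NW: edge -> no flip
Dir N: edge -> no flip
Dir NE: edge -> no flip
Dir W: first cell '.' (not opp) -> no flip
Dir E: opp run (0,3), next='.' -> no flip
Dir SW: first cell '.' (not opp) -> no flip
Dir S: first cell '.' (not opp) -> no flip
Dir SE: opp run (1,3) capped by W -> flip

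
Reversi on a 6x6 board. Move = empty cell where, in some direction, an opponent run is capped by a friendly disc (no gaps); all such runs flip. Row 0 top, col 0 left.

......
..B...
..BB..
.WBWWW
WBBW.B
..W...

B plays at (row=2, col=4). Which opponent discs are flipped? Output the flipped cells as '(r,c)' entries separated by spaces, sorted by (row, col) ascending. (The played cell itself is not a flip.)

Answer: (3,3)

Derivation:
Dir NW: first cell '.' (not opp) -> no flip
Dir N: first cell '.' (not opp) -> no flip
Dir NE: first cell '.' (not opp) -> no flip
Dir W: first cell 'B' (not opp) -> no flip
Dir E: first cell '.' (not opp) -> no flip
Dir SW: opp run (3,3) capped by B -> flip
Dir S: opp run (3,4), next='.' -> no flip
Dir SE: opp run (3,5), next=edge -> no flip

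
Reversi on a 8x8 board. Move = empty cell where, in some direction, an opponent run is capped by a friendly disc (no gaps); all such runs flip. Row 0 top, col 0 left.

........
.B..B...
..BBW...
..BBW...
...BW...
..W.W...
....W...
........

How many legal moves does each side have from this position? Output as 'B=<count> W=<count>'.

-- B to move --
(1,3): no bracket -> illegal
(1,5): flips 1 -> legal
(2,5): flips 2 -> legal
(3,5): flips 1 -> legal
(4,1): no bracket -> illegal
(4,2): no bracket -> illegal
(4,5): flips 2 -> legal
(5,1): no bracket -> illegal
(5,3): no bracket -> illegal
(5,5): flips 1 -> legal
(6,1): flips 1 -> legal
(6,2): no bracket -> illegal
(6,3): no bracket -> illegal
(6,5): flips 1 -> legal
(7,3): no bracket -> illegal
(7,4): flips 5 -> legal
(7,5): no bracket -> illegal
B mobility = 8
-- W to move --
(0,0): flips 3 -> legal
(0,1): no bracket -> illegal
(0,2): no bracket -> illegal
(0,3): no bracket -> illegal
(0,4): flips 1 -> legal
(0,5): no bracket -> illegal
(1,0): no bracket -> illegal
(1,2): flips 1 -> legal
(1,3): no bracket -> illegal
(1,5): no bracket -> illegal
(2,0): no bracket -> illegal
(2,1): flips 4 -> legal
(2,5): no bracket -> illegal
(3,1): flips 2 -> legal
(4,1): no bracket -> illegal
(4,2): flips 2 -> legal
(5,3): no bracket -> illegal
W mobility = 6

Answer: B=8 W=6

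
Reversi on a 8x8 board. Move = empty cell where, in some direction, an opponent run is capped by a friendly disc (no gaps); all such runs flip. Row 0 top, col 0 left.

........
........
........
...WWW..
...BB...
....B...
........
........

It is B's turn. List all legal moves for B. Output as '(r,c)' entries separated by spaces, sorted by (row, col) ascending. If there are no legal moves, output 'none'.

(2,2): flips 1 -> legal
(2,3): flips 1 -> legal
(2,4): flips 1 -> legal
(2,5): flips 1 -> legal
(2,6): flips 1 -> legal
(3,2): no bracket -> illegal
(3,6): no bracket -> illegal
(4,2): no bracket -> illegal
(4,5): no bracket -> illegal
(4,6): no bracket -> illegal

Answer: (2,2) (2,3) (2,4) (2,5) (2,6)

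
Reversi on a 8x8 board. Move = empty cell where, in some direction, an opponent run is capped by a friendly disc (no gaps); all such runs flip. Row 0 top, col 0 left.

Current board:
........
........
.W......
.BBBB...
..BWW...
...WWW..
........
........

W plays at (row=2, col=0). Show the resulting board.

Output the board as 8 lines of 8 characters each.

Answer: ........
........
WW......
.WBBB...
..WWW...
...WWW..
........
........

Derivation:
Place W at (2,0); scan 8 dirs for brackets.
Dir NW: edge -> no flip
Dir N: first cell '.' (not opp) -> no flip
Dir NE: first cell '.' (not opp) -> no flip
Dir W: edge -> no flip
Dir E: first cell 'W' (not opp) -> no flip
Dir SW: edge -> no flip
Dir S: first cell '.' (not opp) -> no flip
Dir SE: opp run (3,1) (4,2) capped by W -> flip
All flips: (3,1) (4,2)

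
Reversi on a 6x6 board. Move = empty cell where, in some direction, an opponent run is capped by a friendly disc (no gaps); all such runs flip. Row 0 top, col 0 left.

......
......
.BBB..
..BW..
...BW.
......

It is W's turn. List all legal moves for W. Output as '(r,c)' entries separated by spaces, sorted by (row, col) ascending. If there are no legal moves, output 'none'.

Answer: (1,1) (1,3) (3,1) (4,2) (5,3)

Derivation:
(1,0): no bracket -> illegal
(1,1): flips 1 -> legal
(1,2): no bracket -> illegal
(1,3): flips 1 -> legal
(1,4): no bracket -> illegal
(2,0): no bracket -> illegal
(2,4): no bracket -> illegal
(3,0): no bracket -> illegal
(3,1): flips 1 -> legal
(3,4): no bracket -> illegal
(4,1): no bracket -> illegal
(4,2): flips 1 -> legal
(5,2): no bracket -> illegal
(5,3): flips 1 -> legal
(5,4): no bracket -> illegal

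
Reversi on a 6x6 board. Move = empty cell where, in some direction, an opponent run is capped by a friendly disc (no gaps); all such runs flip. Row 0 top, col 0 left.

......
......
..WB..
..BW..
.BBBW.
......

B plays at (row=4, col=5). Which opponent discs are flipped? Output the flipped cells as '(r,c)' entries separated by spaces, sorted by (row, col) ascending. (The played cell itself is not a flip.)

Answer: (4,4)

Derivation:
Dir NW: first cell '.' (not opp) -> no flip
Dir N: first cell '.' (not opp) -> no flip
Dir NE: edge -> no flip
Dir W: opp run (4,4) capped by B -> flip
Dir E: edge -> no flip
Dir SW: first cell '.' (not opp) -> no flip
Dir S: first cell '.' (not opp) -> no flip
Dir SE: edge -> no flip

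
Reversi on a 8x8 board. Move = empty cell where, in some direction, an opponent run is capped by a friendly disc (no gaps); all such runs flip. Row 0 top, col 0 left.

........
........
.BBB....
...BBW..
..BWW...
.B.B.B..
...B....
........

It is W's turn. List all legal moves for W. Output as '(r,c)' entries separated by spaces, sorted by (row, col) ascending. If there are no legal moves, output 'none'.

Answer: (1,1) (1,3) (2,4) (2,5) (3,2) (4,1) (6,2) (6,6) (7,3)

Derivation:
(1,0): no bracket -> illegal
(1,1): flips 2 -> legal
(1,2): no bracket -> illegal
(1,3): flips 2 -> legal
(1,4): no bracket -> illegal
(2,0): no bracket -> illegal
(2,4): flips 1 -> legal
(2,5): flips 1 -> legal
(3,0): no bracket -> illegal
(3,1): no bracket -> illegal
(3,2): flips 2 -> legal
(4,0): no bracket -> illegal
(4,1): flips 1 -> legal
(4,5): no bracket -> illegal
(4,6): no bracket -> illegal
(5,0): no bracket -> illegal
(5,2): no bracket -> illegal
(5,4): no bracket -> illegal
(5,6): no bracket -> illegal
(6,0): no bracket -> illegal
(6,1): no bracket -> illegal
(6,2): flips 1 -> legal
(6,4): no bracket -> illegal
(6,5): no bracket -> illegal
(6,6): flips 1 -> legal
(7,2): no bracket -> illegal
(7,3): flips 2 -> legal
(7,4): no bracket -> illegal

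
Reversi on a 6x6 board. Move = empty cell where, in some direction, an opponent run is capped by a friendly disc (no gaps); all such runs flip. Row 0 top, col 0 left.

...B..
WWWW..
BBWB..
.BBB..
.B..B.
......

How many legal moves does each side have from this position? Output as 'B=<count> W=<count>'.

-- B to move --
(0,0): flips 3 -> legal
(0,1): flips 2 -> legal
(0,2): flips 3 -> legal
(0,4): flips 2 -> legal
(1,4): no bracket -> illegal
(2,4): no bracket -> illegal
B mobility = 4
-- W to move --
(0,2): no bracket -> illegal
(0,4): no bracket -> illegal
(1,4): no bracket -> illegal
(2,4): flips 1 -> legal
(3,0): flips 2 -> legal
(3,4): flips 1 -> legal
(3,5): no bracket -> illegal
(4,0): flips 1 -> legal
(4,2): flips 1 -> legal
(4,3): flips 4 -> legal
(4,5): no bracket -> illegal
(5,0): no bracket -> illegal
(5,1): flips 3 -> legal
(5,2): no bracket -> illegal
(5,3): no bracket -> illegal
(5,4): no bracket -> illegal
(5,5): flips 2 -> legal
W mobility = 8

Answer: B=4 W=8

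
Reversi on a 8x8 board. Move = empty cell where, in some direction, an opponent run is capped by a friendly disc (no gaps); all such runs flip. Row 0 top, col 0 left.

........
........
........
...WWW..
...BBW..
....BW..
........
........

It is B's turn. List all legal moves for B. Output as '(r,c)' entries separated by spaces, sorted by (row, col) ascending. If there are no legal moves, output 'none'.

Answer: (2,2) (2,3) (2,4) (2,5) (2,6) (3,6) (4,6) (5,6) (6,6)

Derivation:
(2,2): flips 1 -> legal
(2,3): flips 1 -> legal
(2,4): flips 1 -> legal
(2,5): flips 1 -> legal
(2,6): flips 1 -> legal
(3,2): no bracket -> illegal
(3,6): flips 1 -> legal
(4,2): no bracket -> illegal
(4,6): flips 1 -> legal
(5,6): flips 1 -> legal
(6,4): no bracket -> illegal
(6,5): no bracket -> illegal
(6,6): flips 1 -> legal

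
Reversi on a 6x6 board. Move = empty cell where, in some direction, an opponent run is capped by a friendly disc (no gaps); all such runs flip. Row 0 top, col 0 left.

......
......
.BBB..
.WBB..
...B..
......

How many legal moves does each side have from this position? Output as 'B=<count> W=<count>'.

Answer: B=3 W=3

Derivation:
-- B to move --
(2,0): no bracket -> illegal
(3,0): flips 1 -> legal
(4,0): flips 1 -> legal
(4,1): flips 1 -> legal
(4,2): no bracket -> illegal
B mobility = 3
-- W to move --
(1,0): no bracket -> illegal
(1,1): flips 1 -> legal
(1,2): no bracket -> illegal
(1,3): flips 1 -> legal
(1,4): no bracket -> illegal
(2,0): no bracket -> illegal
(2,4): no bracket -> illegal
(3,0): no bracket -> illegal
(3,4): flips 2 -> legal
(4,1): no bracket -> illegal
(4,2): no bracket -> illegal
(4,4): no bracket -> illegal
(5,2): no bracket -> illegal
(5,3): no bracket -> illegal
(5,4): no bracket -> illegal
W mobility = 3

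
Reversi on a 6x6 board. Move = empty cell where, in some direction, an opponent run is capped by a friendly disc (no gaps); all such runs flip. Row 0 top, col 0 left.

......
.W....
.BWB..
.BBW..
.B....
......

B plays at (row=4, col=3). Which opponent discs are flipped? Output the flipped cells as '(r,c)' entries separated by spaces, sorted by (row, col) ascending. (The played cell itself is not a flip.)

Answer: (3,3)

Derivation:
Dir NW: first cell 'B' (not opp) -> no flip
Dir N: opp run (3,3) capped by B -> flip
Dir NE: first cell '.' (not opp) -> no flip
Dir W: first cell '.' (not opp) -> no flip
Dir E: first cell '.' (not opp) -> no flip
Dir SW: first cell '.' (not opp) -> no flip
Dir S: first cell '.' (not opp) -> no flip
Dir SE: first cell '.' (not opp) -> no flip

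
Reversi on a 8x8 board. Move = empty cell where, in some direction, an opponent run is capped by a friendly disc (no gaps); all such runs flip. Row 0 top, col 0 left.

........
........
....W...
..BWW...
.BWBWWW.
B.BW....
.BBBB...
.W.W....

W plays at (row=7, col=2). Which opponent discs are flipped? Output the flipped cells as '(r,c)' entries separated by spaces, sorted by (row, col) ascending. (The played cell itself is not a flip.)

Dir NW: opp run (6,1) (5,0), next=edge -> no flip
Dir N: opp run (6,2) (5,2) capped by W -> flip
Dir NE: opp run (6,3), next='.' -> no flip
Dir W: first cell 'W' (not opp) -> no flip
Dir E: first cell 'W' (not opp) -> no flip
Dir SW: edge -> no flip
Dir S: edge -> no flip
Dir SE: edge -> no flip

Answer: (5,2) (6,2)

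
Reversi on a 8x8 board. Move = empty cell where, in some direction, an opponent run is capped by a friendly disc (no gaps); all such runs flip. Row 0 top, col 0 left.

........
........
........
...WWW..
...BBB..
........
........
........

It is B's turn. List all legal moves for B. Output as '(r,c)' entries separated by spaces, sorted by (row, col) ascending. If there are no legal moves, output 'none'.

Answer: (2,2) (2,3) (2,4) (2,5) (2,6)

Derivation:
(2,2): flips 1 -> legal
(2,3): flips 2 -> legal
(2,4): flips 1 -> legal
(2,5): flips 2 -> legal
(2,6): flips 1 -> legal
(3,2): no bracket -> illegal
(3,6): no bracket -> illegal
(4,2): no bracket -> illegal
(4,6): no bracket -> illegal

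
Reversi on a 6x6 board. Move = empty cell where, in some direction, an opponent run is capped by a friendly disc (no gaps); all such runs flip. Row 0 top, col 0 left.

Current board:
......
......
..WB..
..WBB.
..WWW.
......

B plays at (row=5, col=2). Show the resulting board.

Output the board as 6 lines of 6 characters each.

Place B at (5,2); scan 8 dirs for brackets.
Dir NW: first cell '.' (not opp) -> no flip
Dir N: opp run (4,2) (3,2) (2,2), next='.' -> no flip
Dir NE: opp run (4,3) capped by B -> flip
Dir W: first cell '.' (not opp) -> no flip
Dir E: first cell '.' (not opp) -> no flip
Dir SW: edge -> no flip
Dir S: edge -> no flip
Dir SE: edge -> no flip
All flips: (4,3)

Answer: ......
......
..WB..
..WBB.
..WBW.
..B...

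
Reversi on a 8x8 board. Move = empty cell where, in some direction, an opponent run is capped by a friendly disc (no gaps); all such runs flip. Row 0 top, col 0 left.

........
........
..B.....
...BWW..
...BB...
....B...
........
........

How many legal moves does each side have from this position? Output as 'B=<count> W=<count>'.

Answer: B=4 W=4

Derivation:
-- B to move --
(2,3): no bracket -> illegal
(2,4): flips 1 -> legal
(2,5): flips 1 -> legal
(2,6): flips 1 -> legal
(3,6): flips 2 -> legal
(4,5): no bracket -> illegal
(4,6): no bracket -> illegal
B mobility = 4
-- W to move --
(1,1): no bracket -> illegal
(1,2): no bracket -> illegal
(1,3): no bracket -> illegal
(2,1): no bracket -> illegal
(2,3): no bracket -> illegal
(2,4): no bracket -> illegal
(3,1): no bracket -> illegal
(3,2): flips 1 -> legal
(4,2): no bracket -> illegal
(4,5): no bracket -> illegal
(5,2): flips 1 -> legal
(5,3): flips 1 -> legal
(5,5): no bracket -> illegal
(6,3): no bracket -> illegal
(6,4): flips 2 -> legal
(6,5): no bracket -> illegal
W mobility = 4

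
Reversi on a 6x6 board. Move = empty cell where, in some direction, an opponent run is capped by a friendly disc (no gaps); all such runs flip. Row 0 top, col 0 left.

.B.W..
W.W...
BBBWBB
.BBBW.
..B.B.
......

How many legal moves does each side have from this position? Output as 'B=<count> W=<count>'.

-- B to move --
(0,0): flips 1 -> legal
(0,2): flips 1 -> legal
(0,4): no bracket -> illegal
(1,1): no bracket -> illegal
(1,3): flips 1 -> legal
(1,4): flips 1 -> legal
(3,5): flips 1 -> legal
(4,3): flips 1 -> legal
(4,5): flips 3 -> legal
B mobility = 7
-- W to move --
(0,0): no bracket -> illegal
(0,2): no bracket -> illegal
(1,1): no bracket -> illegal
(1,3): no bracket -> illegal
(1,4): flips 1 -> legal
(1,5): no bracket -> illegal
(3,0): flips 5 -> legal
(3,5): no bracket -> illegal
(4,0): no bracket -> illegal
(4,1): flips 1 -> legal
(4,3): flips 3 -> legal
(4,5): no bracket -> illegal
(5,1): no bracket -> illegal
(5,2): flips 3 -> legal
(5,3): no bracket -> illegal
(5,4): flips 1 -> legal
(5,5): no bracket -> illegal
W mobility = 6

Answer: B=7 W=6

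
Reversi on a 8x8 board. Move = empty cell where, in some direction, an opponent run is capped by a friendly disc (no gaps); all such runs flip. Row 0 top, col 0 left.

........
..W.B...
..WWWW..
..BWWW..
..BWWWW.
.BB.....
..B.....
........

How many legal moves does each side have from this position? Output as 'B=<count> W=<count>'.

Answer: B=6 W=9

Derivation:
-- B to move --
(0,1): no bracket -> illegal
(0,2): flips 2 -> legal
(0,3): no bracket -> illegal
(1,1): no bracket -> illegal
(1,3): no bracket -> illegal
(1,5): flips 2 -> legal
(1,6): flips 3 -> legal
(2,1): no bracket -> illegal
(2,6): no bracket -> illegal
(3,1): no bracket -> illegal
(3,6): flips 4 -> legal
(3,7): no bracket -> illegal
(4,7): flips 4 -> legal
(5,3): no bracket -> illegal
(5,4): flips 4 -> legal
(5,5): no bracket -> illegal
(5,6): no bracket -> illegal
(5,7): no bracket -> illegal
B mobility = 6
-- W to move --
(0,3): flips 1 -> legal
(0,4): flips 1 -> legal
(0,5): flips 1 -> legal
(1,3): no bracket -> illegal
(1,5): no bracket -> illegal
(2,1): flips 1 -> legal
(3,1): flips 1 -> legal
(4,0): no bracket -> illegal
(4,1): flips 2 -> legal
(5,0): no bracket -> illegal
(5,3): no bracket -> illegal
(6,0): flips 2 -> legal
(6,1): flips 1 -> legal
(6,3): no bracket -> illegal
(7,1): no bracket -> illegal
(7,2): flips 4 -> legal
(7,3): no bracket -> illegal
W mobility = 9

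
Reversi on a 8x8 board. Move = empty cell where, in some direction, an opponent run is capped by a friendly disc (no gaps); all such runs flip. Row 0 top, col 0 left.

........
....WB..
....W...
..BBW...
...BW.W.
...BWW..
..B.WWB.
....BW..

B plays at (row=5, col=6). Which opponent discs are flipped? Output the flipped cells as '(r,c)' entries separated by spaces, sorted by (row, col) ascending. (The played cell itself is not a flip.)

Answer: (5,4) (5,5) (6,5)

Derivation:
Dir NW: first cell '.' (not opp) -> no flip
Dir N: opp run (4,6), next='.' -> no flip
Dir NE: first cell '.' (not opp) -> no flip
Dir W: opp run (5,5) (5,4) capped by B -> flip
Dir E: first cell '.' (not opp) -> no flip
Dir SW: opp run (6,5) capped by B -> flip
Dir S: first cell 'B' (not opp) -> no flip
Dir SE: first cell '.' (not opp) -> no flip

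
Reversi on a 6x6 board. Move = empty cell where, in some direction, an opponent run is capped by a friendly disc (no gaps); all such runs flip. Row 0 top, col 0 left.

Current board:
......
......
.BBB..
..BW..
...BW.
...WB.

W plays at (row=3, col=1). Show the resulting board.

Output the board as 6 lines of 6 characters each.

Answer: ......
......
.BBB..
.WWW..
...BW.
...WB.

Derivation:
Place W at (3,1); scan 8 dirs for brackets.
Dir NW: first cell '.' (not opp) -> no flip
Dir N: opp run (2,1), next='.' -> no flip
Dir NE: opp run (2,2), next='.' -> no flip
Dir W: first cell '.' (not opp) -> no flip
Dir E: opp run (3,2) capped by W -> flip
Dir SW: first cell '.' (not opp) -> no flip
Dir S: first cell '.' (not opp) -> no flip
Dir SE: first cell '.' (not opp) -> no flip
All flips: (3,2)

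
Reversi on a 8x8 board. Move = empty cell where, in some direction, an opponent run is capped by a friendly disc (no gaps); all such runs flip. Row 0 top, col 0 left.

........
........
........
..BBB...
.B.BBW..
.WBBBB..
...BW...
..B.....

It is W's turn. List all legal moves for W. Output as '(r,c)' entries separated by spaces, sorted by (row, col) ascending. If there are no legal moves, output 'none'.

Answer: (2,3) (2,4) (3,1) (4,2) (4,6) (5,6) (6,2) (6,5)

Derivation:
(2,1): no bracket -> illegal
(2,2): no bracket -> illegal
(2,3): flips 1 -> legal
(2,4): flips 3 -> legal
(2,5): no bracket -> illegal
(3,0): no bracket -> illegal
(3,1): flips 1 -> legal
(3,5): no bracket -> illegal
(4,0): no bracket -> illegal
(4,2): flips 3 -> legal
(4,6): flips 1 -> legal
(5,0): no bracket -> illegal
(5,6): flips 4 -> legal
(6,1): no bracket -> illegal
(6,2): flips 1 -> legal
(6,5): flips 1 -> legal
(6,6): no bracket -> illegal
(7,1): no bracket -> illegal
(7,3): no bracket -> illegal
(7,4): no bracket -> illegal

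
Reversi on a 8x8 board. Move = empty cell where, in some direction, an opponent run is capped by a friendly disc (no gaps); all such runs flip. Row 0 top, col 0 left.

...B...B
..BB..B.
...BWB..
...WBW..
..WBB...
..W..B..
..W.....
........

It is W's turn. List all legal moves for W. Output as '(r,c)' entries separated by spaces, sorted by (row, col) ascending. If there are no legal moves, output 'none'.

(0,1): no bracket -> illegal
(0,2): flips 1 -> legal
(0,4): no bracket -> illegal
(0,5): no bracket -> illegal
(0,6): no bracket -> illegal
(1,1): no bracket -> illegal
(1,4): no bracket -> illegal
(1,5): flips 1 -> legal
(1,7): no bracket -> illegal
(2,1): no bracket -> illegal
(2,2): flips 1 -> legal
(2,6): flips 1 -> legal
(2,7): no bracket -> illegal
(3,2): no bracket -> illegal
(3,6): no bracket -> illegal
(4,5): flips 2 -> legal
(4,6): no bracket -> illegal
(5,3): flips 2 -> legal
(5,4): flips 2 -> legal
(5,6): no bracket -> illegal
(6,4): no bracket -> illegal
(6,5): no bracket -> illegal
(6,6): flips 2 -> legal

Answer: (0,2) (1,5) (2,2) (2,6) (4,5) (5,3) (5,4) (6,6)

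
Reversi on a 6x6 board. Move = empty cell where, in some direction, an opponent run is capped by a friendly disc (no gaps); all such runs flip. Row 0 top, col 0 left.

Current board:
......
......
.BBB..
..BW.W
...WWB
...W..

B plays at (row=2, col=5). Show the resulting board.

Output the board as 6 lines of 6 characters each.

Answer: ......
......
.BBB.B
..BW.B
...WWB
...W..

Derivation:
Place B at (2,5); scan 8 dirs for brackets.
Dir NW: first cell '.' (not opp) -> no flip
Dir N: first cell '.' (not opp) -> no flip
Dir NE: edge -> no flip
Dir W: first cell '.' (not opp) -> no flip
Dir E: edge -> no flip
Dir SW: first cell '.' (not opp) -> no flip
Dir S: opp run (3,5) capped by B -> flip
Dir SE: edge -> no flip
All flips: (3,5)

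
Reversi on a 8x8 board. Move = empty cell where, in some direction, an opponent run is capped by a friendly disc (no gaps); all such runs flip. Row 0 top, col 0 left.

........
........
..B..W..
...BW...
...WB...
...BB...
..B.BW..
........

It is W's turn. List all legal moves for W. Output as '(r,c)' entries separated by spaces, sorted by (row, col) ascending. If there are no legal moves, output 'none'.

(1,1): no bracket -> illegal
(1,2): no bracket -> illegal
(1,3): no bracket -> illegal
(2,1): no bracket -> illegal
(2,3): flips 1 -> legal
(2,4): no bracket -> illegal
(3,1): no bracket -> illegal
(3,2): flips 1 -> legal
(3,5): no bracket -> illegal
(4,2): no bracket -> illegal
(4,5): flips 1 -> legal
(5,1): no bracket -> illegal
(5,2): no bracket -> illegal
(5,5): no bracket -> illegal
(6,1): no bracket -> illegal
(6,3): flips 2 -> legal
(7,1): no bracket -> illegal
(7,2): no bracket -> illegal
(7,3): no bracket -> illegal
(7,4): flips 3 -> legal
(7,5): no bracket -> illegal

Answer: (2,3) (3,2) (4,5) (6,3) (7,4)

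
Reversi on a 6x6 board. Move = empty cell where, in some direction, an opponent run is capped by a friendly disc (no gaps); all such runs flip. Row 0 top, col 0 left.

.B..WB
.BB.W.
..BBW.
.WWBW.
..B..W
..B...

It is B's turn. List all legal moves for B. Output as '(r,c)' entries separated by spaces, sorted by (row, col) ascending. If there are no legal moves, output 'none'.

Answer: (0,3) (1,5) (2,0) (2,5) (3,0) (3,5) (4,0) (4,1)

Derivation:
(0,3): flips 1 -> legal
(1,3): no bracket -> illegal
(1,5): flips 1 -> legal
(2,0): flips 1 -> legal
(2,1): no bracket -> illegal
(2,5): flips 1 -> legal
(3,0): flips 2 -> legal
(3,5): flips 1 -> legal
(4,0): flips 1 -> legal
(4,1): flips 1 -> legal
(4,3): no bracket -> illegal
(4,4): no bracket -> illegal
(5,4): no bracket -> illegal
(5,5): no bracket -> illegal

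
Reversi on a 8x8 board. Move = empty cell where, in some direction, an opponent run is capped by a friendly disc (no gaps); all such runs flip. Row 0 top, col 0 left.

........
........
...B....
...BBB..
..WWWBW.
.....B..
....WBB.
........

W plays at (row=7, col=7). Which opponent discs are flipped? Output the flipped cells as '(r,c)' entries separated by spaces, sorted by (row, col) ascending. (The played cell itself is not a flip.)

Answer: (5,5) (6,6)

Derivation:
Dir NW: opp run (6,6) (5,5) capped by W -> flip
Dir N: first cell '.' (not opp) -> no flip
Dir NE: edge -> no flip
Dir W: first cell '.' (not opp) -> no flip
Dir E: edge -> no flip
Dir SW: edge -> no flip
Dir S: edge -> no flip
Dir SE: edge -> no flip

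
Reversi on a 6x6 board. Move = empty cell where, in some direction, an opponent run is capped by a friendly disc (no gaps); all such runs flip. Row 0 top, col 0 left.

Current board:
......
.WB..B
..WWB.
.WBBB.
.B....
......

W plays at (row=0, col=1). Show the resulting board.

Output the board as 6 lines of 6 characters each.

Answer: .W....
.WW..B
..WWB.
.WBBB.
.B....
......

Derivation:
Place W at (0,1); scan 8 dirs for brackets.
Dir NW: edge -> no flip
Dir N: edge -> no flip
Dir NE: edge -> no flip
Dir W: first cell '.' (not opp) -> no flip
Dir E: first cell '.' (not opp) -> no flip
Dir SW: first cell '.' (not opp) -> no flip
Dir S: first cell 'W' (not opp) -> no flip
Dir SE: opp run (1,2) capped by W -> flip
All flips: (1,2)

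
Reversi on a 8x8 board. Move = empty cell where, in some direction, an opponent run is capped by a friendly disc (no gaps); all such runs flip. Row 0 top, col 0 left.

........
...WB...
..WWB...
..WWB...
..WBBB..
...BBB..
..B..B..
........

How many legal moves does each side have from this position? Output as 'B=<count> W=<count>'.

Answer: B=8 W=10

Derivation:
-- B to move --
(0,2): flips 1 -> legal
(0,3): flips 3 -> legal
(0,4): no bracket -> illegal
(1,1): flips 2 -> legal
(1,2): flips 2 -> legal
(2,1): flips 3 -> legal
(3,1): flips 3 -> legal
(4,1): flips 3 -> legal
(5,1): flips 2 -> legal
(5,2): no bracket -> illegal
B mobility = 8
-- W to move --
(0,3): no bracket -> illegal
(0,4): no bracket -> illegal
(0,5): flips 1 -> legal
(1,5): flips 2 -> legal
(2,5): flips 1 -> legal
(3,5): flips 2 -> legal
(3,6): no bracket -> illegal
(4,6): flips 3 -> legal
(5,1): no bracket -> illegal
(5,2): no bracket -> illegal
(5,6): flips 2 -> legal
(6,1): no bracket -> illegal
(6,3): flips 2 -> legal
(6,4): flips 1 -> legal
(6,6): flips 2 -> legal
(7,1): no bracket -> illegal
(7,2): no bracket -> illegal
(7,3): no bracket -> illegal
(7,4): no bracket -> illegal
(7,5): no bracket -> illegal
(7,6): flips 3 -> legal
W mobility = 10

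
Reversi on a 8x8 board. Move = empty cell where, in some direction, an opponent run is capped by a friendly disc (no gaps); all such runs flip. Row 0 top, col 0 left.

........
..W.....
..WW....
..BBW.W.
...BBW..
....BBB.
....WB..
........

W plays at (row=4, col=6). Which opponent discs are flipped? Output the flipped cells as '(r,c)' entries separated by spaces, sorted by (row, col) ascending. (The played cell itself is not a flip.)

Answer: (5,5)

Derivation:
Dir NW: first cell '.' (not opp) -> no flip
Dir N: first cell 'W' (not opp) -> no flip
Dir NE: first cell '.' (not opp) -> no flip
Dir W: first cell 'W' (not opp) -> no flip
Dir E: first cell '.' (not opp) -> no flip
Dir SW: opp run (5,5) capped by W -> flip
Dir S: opp run (5,6), next='.' -> no flip
Dir SE: first cell '.' (not opp) -> no flip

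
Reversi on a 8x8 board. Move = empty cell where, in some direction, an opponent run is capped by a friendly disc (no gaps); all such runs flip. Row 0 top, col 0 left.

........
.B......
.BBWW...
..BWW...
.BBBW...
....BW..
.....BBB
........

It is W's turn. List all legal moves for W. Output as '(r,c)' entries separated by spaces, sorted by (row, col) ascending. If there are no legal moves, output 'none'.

Answer: (0,0) (2,0) (3,1) (4,0) (5,0) (5,1) (5,2) (5,3) (6,4) (7,5) (7,7)

Derivation:
(0,0): flips 2 -> legal
(0,1): no bracket -> illegal
(0,2): no bracket -> illegal
(1,0): no bracket -> illegal
(1,2): no bracket -> illegal
(1,3): no bracket -> illegal
(2,0): flips 2 -> legal
(3,0): no bracket -> illegal
(3,1): flips 1 -> legal
(4,0): flips 3 -> legal
(4,5): no bracket -> illegal
(5,0): flips 2 -> legal
(5,1): flips 1 -> legal
(5,2): flips 1 -> legal
(5,3): flips 2 -> legal
(5,6): no bracket -> illegal
(5,7): no bracket -> illegal
(6,3): no bracket -> illegal
(6,4): flips 1 -> legal
(7,4): no bracket -> illegal
(7,5): flips 1 -> legal
(7,6): no bracket -> illegal
(7,7): flips 1 -> legal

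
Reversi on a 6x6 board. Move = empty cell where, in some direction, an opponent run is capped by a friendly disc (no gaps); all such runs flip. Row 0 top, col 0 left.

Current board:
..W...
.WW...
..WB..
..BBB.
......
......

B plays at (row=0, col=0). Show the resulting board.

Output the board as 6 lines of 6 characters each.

Place B at (0,0); scan 8 dirs for brackets.
Dir NW: edge -> no flip
Dir N: edge -> no flip
Dir NE: edge -> no flip
Dir W: edge -> no flip
Dir E: first cell '.' (not opp) -> no flip
Dir SW: edge -> no flip
Dir S: first cell '.' (not opp) -> no flip
Dir SE: opp run (1,1) (2,2) capped by B -> flip
All flips: (1,1) (2,2)

Answer: B.W...
.BW...
..BB..
..BBB.
......
......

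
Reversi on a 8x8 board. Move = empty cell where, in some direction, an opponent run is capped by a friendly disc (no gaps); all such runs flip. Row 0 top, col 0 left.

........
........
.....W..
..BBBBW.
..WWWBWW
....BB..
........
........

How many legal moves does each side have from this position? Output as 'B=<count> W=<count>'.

-- B to move --
(1,4): no bracket -> illegal
(1,5): flips 1 -> legal
(1,6): flips 1 -> legal
(2,4): no bracket -> illegal
(2,6): no bracket -> illegal
(2,7): flips 1 -> legal
(3,1): no bracket -> illegal
(3,7): flips 2 -> legal
(4,1): flips 3 -> legal
(5,1): flips 1 -> legal
(5,2): flips 2 -> legal
(5,3): flips 2 -> legal
(5,6): no bracket -> illegal
(5,7): flips 1 -> legal
B mobility = 9
-- W to move --
(2,1): flips 1 -> legal
(2,2): flips 2 -> legal
(2,3): flips 1 -> legal
(2,4): flips 3 -> legal
(2,6): flips 1 -> legal
(3,1): flips 4 -> legal
(4,1): no bracket -> illegal
(5,3): no bracket -> illegal
(5,6): no bracket -> illegal
(6,3): flips 2 -> legal
(6,4): flips 2 -> legal
(6,5): flips 4 -> legal
(6,6): flips 1 -> legal
W mobility = 10

Answer: B=9 W=10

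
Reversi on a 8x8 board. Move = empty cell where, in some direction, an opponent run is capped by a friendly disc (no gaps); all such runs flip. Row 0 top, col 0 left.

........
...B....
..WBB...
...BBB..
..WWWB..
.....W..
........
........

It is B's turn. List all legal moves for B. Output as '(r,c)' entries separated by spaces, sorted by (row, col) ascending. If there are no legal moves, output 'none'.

(1,1): flips 1 -> legal
(1,2): no bracket -> illegal
(2,1): flips 1 -> legal
(3,1): flips 1 -> legal
(3,2): no bracket -> illegal
(4,1): flips 3 -> legal
(4,6): no bracket -> illegal
(5,1): flips 1 -> legal
(5,2): flips 1 -> legal
(5,3): flips 2 -> legal
(5,4): flips 1 -> legal
(5,6): no bracket -> illegal
(6,4): no bracket -> illegal
(6,5): flips 1 -> legal
(6,6): flips 2 -> legal

Answer: (1,1) (2,1) (3,1) (4,1) (5,1) (5,2) (5,3) (5,4) (6,5) (6,6)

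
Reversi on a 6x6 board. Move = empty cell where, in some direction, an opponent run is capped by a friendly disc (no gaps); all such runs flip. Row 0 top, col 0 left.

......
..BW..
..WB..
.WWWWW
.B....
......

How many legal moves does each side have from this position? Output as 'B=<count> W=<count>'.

-- B to move --
(0,2): no bracket -> illegal
(0,3): flips 1 -> legal
(0,4): no bracket -> illegal
(1,1): no bracket -> illegal
(1,4): flips 1 -> legal
(2,0): no bracket -> illegal
(2,1): flips 2 -> legal
(2,4): no bracket -> illegal
(2,5): no bracket -> illegal
(3,0): no bracket -> illegal
(4,0): no bracket -> illegal
(4,2): flips 2 -> legal
(4,3): flips 1 -> legal
(4,4): no bracket -> illegal
(4,5): flips 1 -> legal
B mobility = 6
-- W to move --
(0,1): flips 2 -> legal
(0,2): flips 1 -> legal
(0,3): no bracket -> illegal
(1,1): flips 1 -> legal
(1,4): flips 1 -> legal
(2,1): no bracket -> illegal
(2,4): flips 1 -> legal
(3,0): no bracket -> illegal
(4,0): no bracket -> illegal
(4,2): no bracket -> illegal
(5,0): flips 1 -> legal
(5,1): flips 1 -> legal
(5,2): no bracket -> illegal
W mobility = 7

Answer: B=6 W=7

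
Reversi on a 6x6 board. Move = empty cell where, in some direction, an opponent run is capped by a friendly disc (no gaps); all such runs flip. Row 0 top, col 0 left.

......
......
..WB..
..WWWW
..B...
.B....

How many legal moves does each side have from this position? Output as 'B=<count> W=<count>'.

-- B to move --
(1,1): no bracket -> illegal
(1,2): flips 2 -> legal
(1,3): no bracket -> illegal
(2,1): flips 1 -> legal
(2,4): flips 1 -> legal
(2,5): no bracket -> illegal
(3,1): no bracket -> illegal
(4,1): flips 1 -> legal
(4,3): flips 1 -> legal
(4,4): no bracket -> illegal
(4,5): flips 1 -> legal
B mobility = 6
-- W to move --
(1,2): flips 1 -> legal
(1,3): flips 1 -> legal
(1,4): flips 1 -> legal
(2,4): flips 1 -> legal
(3,1): no bracket -> illegal
(4,0): no bracket -> illegal
(4,1): no bracket -> illegal
(4,3): no bracket -> illegal
(5,0): no bracket -> illegal
(5,2): flips 1 -> legal
(5,3): no bracket -> illegal
W mobility = 5

Answer: B=6 W=5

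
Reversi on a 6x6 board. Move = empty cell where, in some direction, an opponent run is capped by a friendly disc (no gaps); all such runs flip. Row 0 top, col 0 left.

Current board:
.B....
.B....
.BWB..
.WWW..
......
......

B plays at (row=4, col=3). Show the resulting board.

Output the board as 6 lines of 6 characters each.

Place B at (4,3); scan 8 dirs for brackets.
Dir NW: opp run (3,2) capped by B -> flip
Dir N: opp run (3,3) capped by B -> flip
Dir NE: first cell '.' (not opp) -> no flip
Dir W: first cell '.' (not opp) -> no flip
Dir E: first cell '.' (not opp) -> no flip
Dir SW: first cell '.' (not opp) -> no flip
Dir S: first cell '.' (not opp) -> no flip
Dir SE: first cell '.' (not opp) -> no flip
All flips: (3,2) (3,3)

Answer: .B....
.B....
.BWB..
.WBB..
...B..
......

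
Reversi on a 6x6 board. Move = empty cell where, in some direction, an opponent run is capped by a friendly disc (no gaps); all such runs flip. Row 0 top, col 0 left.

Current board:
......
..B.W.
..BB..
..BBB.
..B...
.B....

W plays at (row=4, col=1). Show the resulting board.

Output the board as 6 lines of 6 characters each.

Place W at (4,1); scan 8 dirs for brackets.
Dir NW: first cell '.' (not opp) -> no flip
Dir N: first cell '.' (not opp) -> no flip
Dir NE: opp run (3,2) (2,3) capped by W -> flip
Dir W: first cell '.' (not opp) -> no flip
Dir E: opp run (4,2), next='.' -> no flip
Dir SW: first cell '.' (not opp) -> no flip
Dir S: opp run (5,1), next=edge -> no flip
Dir SE: first cell '.' (not opp) -> no flip
All flips: (2,3) (3,2)

Answer: ......
..B.W.
..BW..
..WBB.
.WB...
.B....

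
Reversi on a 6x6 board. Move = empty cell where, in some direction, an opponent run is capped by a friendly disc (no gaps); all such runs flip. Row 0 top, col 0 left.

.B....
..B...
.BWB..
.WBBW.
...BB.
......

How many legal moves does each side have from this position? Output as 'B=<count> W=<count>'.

-- B to move --
(1,1): flips 1 -> legal
(1,3): no bracket -> illegal
(2,0): no bracket -> illegal
(2,4): flips 1 -> legal
(2,5): flips 1 -> legal
(3,0): flips 1 -> legal
(3,5): flips 1 -> legal
(4,0): no bracket -> illegal
(4,1): flips 1 -> legal
(4,2): no bracket -> illegal
(4,5): flips 1 -> legal
B mobility = 7
-- W to move --
(0,0): no bracket -> illegal
(0,2): flips 1 -> legal
(0,3): no bracket -> illegal
(1,0): no bracket -> illegal
(1,1): flips 1 -> legal
(1,3): no bracket -> illegal
(1,4): no bracket -> illegal
(2,0): flips 1 -> legal
(2,4): flips 1 -> legal
(3,0): no bracket -> illegal
(3,5): no bracket -> illegal
(4,1): no bracket -> illegal
(4,2): flips 1 -> legal
(4,5): no bracket -> illegal
(5,2): flips 1 -> legal
(5,3): no bracket -> illegal
(5,4): flips 1 -> legal
(5,5): flips 2 -> legal
W mobility = 8

Answer: B=7 W=8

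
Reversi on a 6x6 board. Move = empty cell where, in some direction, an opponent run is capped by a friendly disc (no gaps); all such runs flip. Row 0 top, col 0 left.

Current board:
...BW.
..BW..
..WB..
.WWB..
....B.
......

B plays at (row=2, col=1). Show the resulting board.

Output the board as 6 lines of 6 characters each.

Place B at (2,1); scan 8 dirs for brackets.
Dir NW: first cell '.' (not opp) -> no flip
Dir N: first cell '.' (not opp) -> no flip
Dir NE: first cell 'B' (not opp) -> no flip
Dir W: first cell '.' (not opp) -> no flip
Dir E: opp run (2,2) capped by B -> flip
Dir SW: first cell '.' (not opp) -> no flip
Dir S: opp run (3,1), next='.' -> no flip
Dir SE: opp run (3,2), next='.' -> no flip
All flips: (2,2)

Answer: ...BW.
..BW..
.BBB..
.WWB..
....B.
......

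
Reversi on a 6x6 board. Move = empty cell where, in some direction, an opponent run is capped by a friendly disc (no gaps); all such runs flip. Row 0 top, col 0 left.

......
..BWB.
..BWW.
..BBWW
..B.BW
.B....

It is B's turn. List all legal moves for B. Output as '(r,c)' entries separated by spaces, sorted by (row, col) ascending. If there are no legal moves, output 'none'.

(0,2): no bracket -> illegal
(0,3): flips 2 -> legal
(0,4): flips 1 -> legal
(1,5): flips 1 -> legal
(2,5): flips 2 -> legal
(4,3): no bracket -> illegal
(5,4): no bracket -> illegal
(5,5): no bracket -> illegal

Answer: (0,3) (0,4) (1,5) (2,5)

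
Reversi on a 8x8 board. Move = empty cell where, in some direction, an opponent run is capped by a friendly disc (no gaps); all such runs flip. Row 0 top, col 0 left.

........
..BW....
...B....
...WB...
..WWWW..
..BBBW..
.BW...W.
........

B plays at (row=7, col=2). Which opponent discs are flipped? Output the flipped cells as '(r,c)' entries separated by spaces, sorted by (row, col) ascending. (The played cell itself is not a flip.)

Answer: (6,2)

Derivation:
Dir NW: first cell 'B' (not opp) -> no flip
Dir N: opp run (6,2) capped by B -> flip
Dir NE: first cell '.' (not opp) -> no flip
Dir W: first cell '.' (not opp) -> no flip
Dir E: first cell '.' (not opp) -> no flip
Dir SW: edge -> no flip
Dir S: edge -> no flip
Dir SE: edge -> no flip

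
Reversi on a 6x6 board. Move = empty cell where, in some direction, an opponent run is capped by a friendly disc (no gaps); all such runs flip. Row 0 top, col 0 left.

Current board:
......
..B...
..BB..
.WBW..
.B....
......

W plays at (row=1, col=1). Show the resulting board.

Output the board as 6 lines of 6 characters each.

Answer: ......
.WB...
..WB..
.WBW..
.B....
......

Derivation:
Place W at (1,1); scan 8 dirs for brackets.
Dir NW: first cell '.' (not opp) -> no flip
Dir N: first cell '.' (not opp) -> no flip
Dir NE: first cell '.' (not opp) -> no flip
Dir W: first cell '.' (not opp) -> no flip
Dir E: opp run (1,2), next='.' -> no flip
Dir SW: first cell '.' (not opp) -> no flip
Dir S: first cell '.' (not opp) -> no flip
Dir SE: opp run (2,2) capped by W -> flip
All flips: (2,2)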